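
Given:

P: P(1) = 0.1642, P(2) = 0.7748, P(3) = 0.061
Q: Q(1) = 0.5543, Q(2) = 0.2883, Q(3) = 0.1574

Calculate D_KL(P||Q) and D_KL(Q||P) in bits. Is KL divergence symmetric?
D_KL(P||Q) = 0.7334 bits, D_KL(Q||P) = 0.7770 bits. No, KL divergence is not symmetric.

D_KL(P||Q) = Σ P(x) log₂(P(x)/Q(x))

Computing term by term:
  P(1)·log₂(P(1)/Q(1)) = 0.1642·log₂(0.1642/0.5543) = -0.28821
  P(2)·log₂(P(2)/Q(2)) = 0.7748·log₂(0.7748/0.2883) = 1.10506
  P(3)·log₂(P(3)/Q(3)) = 0.061·log₂(0.061/0.1574) = -0.08342

D_KL(P||Q) = -0.28821 + 1.10506 - 0.08342 = 0.73343 ≈ 0.7334 bits

D_KL(Q||P) = Σ Q(x) log₂(Q(x)/P(x))

Computing term by term:
  Q(1)·log₂(Q(1)/P(1)) = 0.5543·log₂(0.5543/0.1642) = 0.97291
  Q(2)·log₂(Q(2)/P(2)) = 0.2883·log₂(0.2883/0.7748) = -0.41119
  Q(3)·log₂(Q(3)/P(3)) = 0.1574·log₂(0.1574/0.061) = 0.21525

D_KL(Q||P) = 0.97291 - 0.41119 + 0.21525 = 0.77697 ≈ 0.7770 bits

These are NOT equal (difference: 0.0436 bits). KL divergence is asymmetric: D_KL(P||Q) ≠ D_KL(Q||P) in general.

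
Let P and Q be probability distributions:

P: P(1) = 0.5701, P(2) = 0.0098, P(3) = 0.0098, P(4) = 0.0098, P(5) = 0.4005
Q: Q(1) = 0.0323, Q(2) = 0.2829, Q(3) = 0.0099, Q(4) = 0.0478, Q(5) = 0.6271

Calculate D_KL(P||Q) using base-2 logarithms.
2.0320 bits

D_KL(P||Q) = Σ P(x) log₂(P(x)/Q(x))

Computing term by term:
  P(1)·log₂(P(1)/Q(1)) = 0.5701·log₂(0.5701/0.0323) = 2.36113
  P(2)·log₂(P(2)/Q(2)) = 0.0098·log₂(0.0098/0.2829) = -0.04754
  P(3)·log₂(P(3)/Q(3)) = 0.0098·log₂(0.0098/0.0099) = -0.00014
  P(4)·log₂(P(4)/Q(4)) = 0.0098·log₂(0.0098/0.0478) = -0.02240
  P(5)·log₂(P(5)/Q(5)) = 0.4005·log₂(0.4005/0.6271) = -0.25908

D_KL(P||Q) = 2.36113 - 0.04754 - 0.00014 - 0.02240 - 0.25908 = 2.03197 ≈ 2.0320 bits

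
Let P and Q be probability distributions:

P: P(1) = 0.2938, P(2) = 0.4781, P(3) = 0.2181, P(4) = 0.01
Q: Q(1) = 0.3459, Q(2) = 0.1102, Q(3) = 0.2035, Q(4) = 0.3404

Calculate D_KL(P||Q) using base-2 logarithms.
0.9139 bits

D_KL(P||Q) = Σ P(x) log₂(P(x)/Q(x))

Computing term by term:
  P(1)·log₂(P(1)/Q(1)) = 0.2938·log₂(0.2938/0.3459) = -0.06920
  P(2)·log₂(P(2)/Q(2)) = 0.4781·log₂(0.4781/0.1102) = 1.01223
  P(3)·log₂(P(3)/Q(3)) = 0.2181·log₂(0.2181/0.2035) = 0.02180
  P(4)·log₂(P(4)/Q(4)) = 0.01·log₂(0.01/0.3404) = -0.05089

D_KL(P||Q) = -0.06920 + 1.01223 + 0.02180 - 0.05089 = 0.91394 ≈ 0.9139 bits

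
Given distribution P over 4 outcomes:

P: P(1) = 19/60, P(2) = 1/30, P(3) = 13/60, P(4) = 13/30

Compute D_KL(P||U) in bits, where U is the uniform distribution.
0.3102 bits

U(i) = 1/4 for all i

D_KL(P||U) = Σ P(x) log₂(P(x) / (1/4))
           = Σ P(x) log₂(P(x)) + log₂(4)
           = log₂(4) - H(P)

H(P) = -Σ P(x) log₂(P(x)):
  -P(1)·log₂(P(1)) = -(19/60)·log₂(19/60) = 0.52534
  -P(2)·log₂(P(2)) = -(1/30)·log₂(1/30) = 0.16356
  -P(3)·log₂(P(3)) = -(13/60)·log₂(13/60) = 0.47806
  -P(4)·log₂(P(4)) = -(13/30)·log₂(13/30) = 0.52280
H(P) = 0.52534 + 0.16356 + 0.47806 + 0.52280 = 1.68976 bits

log₂(4) = 2.00000 bits

D_KL(P||U) = 2.00000 - 1.68976 = 0.31024 ≈ 0.3102 bits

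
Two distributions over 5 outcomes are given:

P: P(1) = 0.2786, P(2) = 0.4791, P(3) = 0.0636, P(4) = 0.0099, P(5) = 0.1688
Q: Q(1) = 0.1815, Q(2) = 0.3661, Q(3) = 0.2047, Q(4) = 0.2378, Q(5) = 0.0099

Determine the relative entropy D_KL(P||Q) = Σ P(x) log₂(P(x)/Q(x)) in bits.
0.8962 bits

D_KL(P||Q) = Σ P(x) log₂(P(x)/Q(x))

Computing term by term:
  P(1)·log₂(P(1)/Q(1)) = 0.2786·log₂(0.2786/0.1815) = 0.17224
  P(2)·log₂(P(2)/Q(2)) = 0.4791·log₂(0.4791/0.3661) = 0.18593
  P(3)·log₂(P(3)/Q(3)) = 0.0636·log₂(0.0636/0.2047) = -0.10726
  P(4)·log₂(P(4)/Q(4)) = 0.0099·log₂(0.0099/0.2378) = -0.04540
  P(5)·log₂(P(5)/Q(5)) = 0.1688·log₂(0.1688/0.0099) = 0.69069

D_KL(P||Q) = 0.17224 + 0.18593 - 0.10726 - 0.04540 + 0.69069 = 0.89620 ≈ 0.8962 bits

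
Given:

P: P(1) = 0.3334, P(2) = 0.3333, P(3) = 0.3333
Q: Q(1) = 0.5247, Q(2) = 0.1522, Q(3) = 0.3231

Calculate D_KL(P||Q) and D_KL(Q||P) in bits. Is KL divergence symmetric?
D_KL(P||Q) = 0.1737 bits, D_KL(Q||P) = 0.1567 bits. No, KL divergence is not symmetric.

D_KL(P||Q) = Σ P(x) log₂(P(x)/Q(x))

Computing term by term:
  P(1)·log₂(P(1)/Q(1)) = 0.3334·log₂(0.3334/0.5247) = -0.21812
  P(2)·log₂(P(2)/Q(2)) = 0.3333·log₂(0.3333/0.1522) = 0.37691
  P(3)·log₂(P(3)/Q(3)) = 0.3333·log₂(0.3333/0.3231) = 0.01495

D_KL(P||Q) = -0.21812 + 0.37691 + 0.01495 = 0.17374 ≈ 0.1737 bits

D_KL(Q||P) = Σ Q(x) log₂(Q(x)/P(x))

Computing term by term:
  Q(1)·log₂(Q(1)/P(1)) = 0.5247·log₂(0.5247/0.3334) = 0.34328
  Q(2)·log₂(Q(2)/P(2)) = 0.1522·log₂(0.1522/0.3333) = -0.17212
  Q(3)·log₂(Q(3)/P(3)) = 0.3231·log₂(0.3231/0.3333) = -0.01449

D_KL(Q||P) = 0.34328 - 0.17212 - 0.01449 = 0.15667 ≈ 0.1567 bits

These are NOT equal (difference: 0.0170 bits). KL divergence is asymmetric: D_KL(P||Q) ≠ D_KL(Q||P) in general.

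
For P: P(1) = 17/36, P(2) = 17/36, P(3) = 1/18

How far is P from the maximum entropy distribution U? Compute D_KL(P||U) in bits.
0.3310 bits

U(i) = 1/3 for all i

D_KL(P||U) = Σ P(x) log₂(P(x) / (1/3))
           = Σ P(x) log₂(P(x)) + log₂(3)
           = log₂(3) - H(P)

H(P) = -Σ P(x) log₂(P(x)):
  -P(1)·log₂(P(1)) = -(17/36)·log₂(17/36) = 0.51116
  -P(2)·log₂(P(2)) = -(17/36)·log₂(17/36) = 0.51116
  -P(3)·log₂(P(3)) = -(1/18)·log₂(1/18) = 0.23166
H(P) = 0.51116 + 0.51116 + 0.23166 = 1.25398 bits

log₂(3) = 1.58496 bits

D_KL(P||U) = 1.58496 - 1.25398 = 0.33098 ≈ 0.3310 bits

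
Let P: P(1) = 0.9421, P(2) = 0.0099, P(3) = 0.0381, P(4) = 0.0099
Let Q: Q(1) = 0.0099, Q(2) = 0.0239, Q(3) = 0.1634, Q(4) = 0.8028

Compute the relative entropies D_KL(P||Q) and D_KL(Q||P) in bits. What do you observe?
D_KL(P||Q) = 6.0364 bits, D_KL(Q||P) = 5.3995 bits. The two directions give different values (D_KL(P||Q) exceeds D_KL(Q||P) by 0.6369 bits): KL divergence is asymmetric.

D_KL(P||Q) = Σ P(x) log₂(P(x)/Q(x))

Computing term by term:
  P(1)·log₂(P(1)/Q(1)) = 0.9421·log₂(0.9421/0.0099) = 6.19177
  P(2)·log₂(P(2)/Q(2)) = 0.0099·log₂(0.0099/0.0239) = -0.01259
  P(3)·log₂(P(3)/Q(3)) = 0.0381·log₂(0.0381/0.1634) = -0.08003
  P(4)·log₂(P(4)/Q(4)) = 0.0099·log₂(0.0099/0.8028) = -0.06278

D_KL(P||Q) = 6.19177 - 0.01259 - 0.08003 - 0.06278 = 6.03637 ≈ 6.0364 bits

D_KL(Q||P) = Σ Q(x) log₂(Q(x)/P(x))

Computing term by term:
  Q(1)·log₂(Q(1)/P(1)) = 0.0099·log₂(0.0099/0.9421) = -0.06507
  Q(2)·log₂(Q(2)/P(2)) = 0.0239·log₂(0.0239/0.0099) = 0.03039
  Q(3)·log₂(Q(3)/P(3)) = 0.1634·log₂(0.1634/0.0381) = 0.34323
  Q(4)·log₂(Q(4)/P(4)) = 0.8028·log₂(0.8028/0.0099) = 5.09093

D_KL(Q||P) = -0.06507 + 0.03039 + 0.34323 + 5.09093 = 5.39948 ≈ 5.3995 bits

These are NOT equal (difference: 0.6369 bits). KL divergence is asymmetric: D_KL(P||Q) ≠ D_KL(Q||P) in general.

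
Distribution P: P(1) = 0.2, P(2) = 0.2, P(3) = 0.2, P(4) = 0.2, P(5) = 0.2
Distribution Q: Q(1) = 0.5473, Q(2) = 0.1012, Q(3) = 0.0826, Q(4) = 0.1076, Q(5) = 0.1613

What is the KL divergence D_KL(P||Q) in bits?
0.4022 bits

D_KL(P||Q) = Σ P(x) log₂(P(x)/Q(x))

Computing term by term:
  P(1)·log₂(P(1)/Q(1)) = 0.2·log₂(0.2/0.5473) = -0.29047
  P(2)·log₂(P(2)/Q(2)) = 0.2·log₂(0.2/0.1012) = 0.19656
  P(3)·log₂(P(3)/Q(3)) = 0.2·log₂(0.2/0.0826) = 0.25516
  P(4)·log₂(P(4)/Q(4)) = 0.2·log₂(0.2/0.1076) = 0.17886
  P(5)·log₂(P(5)/Q(5)) = 0.2·log₂(0.2/0.1613) = 0.06205

D_KL(P||Q) = -0.29047 + 0.19656 + 0.25516 + 0.17886 + 0.06205 = 0.40216 ≈ 0.4022 bits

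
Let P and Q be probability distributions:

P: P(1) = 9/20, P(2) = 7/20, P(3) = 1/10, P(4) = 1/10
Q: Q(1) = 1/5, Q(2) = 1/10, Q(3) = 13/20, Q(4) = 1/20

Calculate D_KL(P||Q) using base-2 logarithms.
0.9890 bits

D_KL(P||Q) = Σ P(x) log₂(P(x)/Q(x))

Computing term by term:
  P(1)·log₂(P(1)/Q(1)) = (9/20)·log₂((9/20)/(1/5)) = 0.52647
  P(2)·log₂(P(2)/Q(2)) = (7/20)·log₂((7/20)/(1/10)) = 0.63257
  P(3)·log₂(P(3)/Q(3)) = (1/10)·log₂((1/10)/(13/20)) = -0.27004
  P(4)·log₂(P(4)/Q(4)) = (1/10)·log₂((1/10)/(1/20)) = 0.10000

D_KL(P||Q) = 0.52647 + 0.63257 - 0.27004 + 0.10000 = 0.98900 ≈ 0.9890 bits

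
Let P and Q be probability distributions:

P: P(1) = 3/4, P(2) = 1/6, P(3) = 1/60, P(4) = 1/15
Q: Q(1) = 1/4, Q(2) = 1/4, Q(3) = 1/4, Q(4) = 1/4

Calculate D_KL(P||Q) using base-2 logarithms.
0.8990 bits

D_KL(P||Q) = Σ P(x) log₂(P(x)/Q(x))

Computing term by term:
  P(1)·log₂(P(1)/Q(1)) = (3/4)·log₂((3/4)/(1/4)) = 1.18872
  P(2)·log₂(P(2)/Q(2)) = (1/6)·log₂((1/6)/(1/4)) = -0.09749
  P(3)·log₂(P(3)/Q(3)) = (1/60)·log₂((1/60)/(1/4)) = -0.06511
  P(4)·log₂(P(4)/Q(4)) = (1/15)·log₂((1/15)/(1/4)) = -0.12713

D_KL(P||Q) = 1.18872 - 0.09749 - 0.06511 - 0.12713 = 0.89899 ≈ 0.8990 bits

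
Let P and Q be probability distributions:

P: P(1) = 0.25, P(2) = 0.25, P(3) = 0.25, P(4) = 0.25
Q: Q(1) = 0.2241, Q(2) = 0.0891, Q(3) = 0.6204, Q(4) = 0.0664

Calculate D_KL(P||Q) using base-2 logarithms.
0.5619 bits

D_KL(P||Q) = Σ P(x) log₂(P(x)/Q(x))

Computing term by term:
  P(1)·log₂(P(1)/Q(1)) = 0.25·log₂(0.25/0.2241) = 0.03945
  P(2)·log₂(P(2)/Q(2)) = 0.25·log₂(0.25/0.0891) = 0.37211
  P(3)·log₂(P(3)/Q(3)) = 0.25·log₂(0.25/0.6204) = -0.32782
  P(4)·log₂(P(4)/Q(4)) = 0.25·log₂(0.25/0.0664) = 0.47817

D_KL(P||Q) = 0.03945 + 0.37211 - 0.32782 + 0.47817 = 0.56191 ≈ 0.5619 bits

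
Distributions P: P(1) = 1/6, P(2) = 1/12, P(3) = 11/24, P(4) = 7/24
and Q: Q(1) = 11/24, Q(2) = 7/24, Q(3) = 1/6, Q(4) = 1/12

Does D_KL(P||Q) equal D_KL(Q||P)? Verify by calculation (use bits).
D_KL(P||Q) = 0.8022 bits, D_KL(Q||P) = 0.8022 bits. Yes — for this pair D_KL(P||Q) = D_KL(Q||P).

D_KL(P||Q) = Σ P(x) log₂(P(x)/Q(x))

Computing term by term:
  P(1)·log₂(P(1)/Q(1)) = (1/6)·log₂((1/6)/(11/24)) = -0.24324
  P(2)·log₂(P(2)/Q(2)) = (1/12)·log₂((1/12)/(7/24)) = -0.15061
  P(3)·log₂(P(3)/Q(3)) = (11/24)·log₂((11/24)/(1/6)) = 0.66891
  P(4)·log₂(P(4)/Q(4)) = (7/24)·log₂((7/24)/(1/12)) = 0.52715

D_KL(P||Q) = -0.24324 - 0.15061 + 0.66891 + 0.52715 = 0.80221 ≈ 0.8022 bits

D_KL(Q||P) = Σ Q(x) log₂(Q(x)/P(x))

Computing term by term:
  Q(1)·log₂(Q(1)/P(1)) = (11/24)·log₂((11/24)/(1/6)) = 0.66891
  Q(2)·log₂(Q(2)/P(2)) = (7/24)·log₂((7/24)/(1/12)) = 0.52715
  Q(3)·log₂(Q(3)/P(3)) = (1/6)·log₂((1/6)/(11/24)) = -0.24324
  Q(4)·log₂(Q(4)/P(4)) = (1/12)·log₂((1/12)/(7/24)) = -0.15061

D_KL(Q||P) = 0.66891 + 0.52715 - 0.24324 - 0.15061 = 0.80221 ≈ 0.8022 bits

These ARE equal here. Q is P with outcomes relabeled (Q(1) = P(3), Q(2) = P(4), Q(3) = P(1), Q(4) = P(2)) by a relabeling that is its own inverse, so the two sums contain exactly the same terms in a different order. This is a special case — KL divergence is not symmetric in general: D_KL(P||Q) ≠ D_KL(Q||P) for most P, Q.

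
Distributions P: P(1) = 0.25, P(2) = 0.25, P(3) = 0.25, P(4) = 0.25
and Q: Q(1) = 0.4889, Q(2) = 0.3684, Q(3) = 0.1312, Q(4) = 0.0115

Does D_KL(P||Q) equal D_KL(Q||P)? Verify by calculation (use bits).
D_KL(P||Q) = 0.9614 bits, D_KL(Q||P) = 0.5060 bits. No — D_KL(P||Q) ≠ D_KL(Q||P) for this pair.

D_KL(P||Q) = Σ P(x) log₂(P(x)/Q(x))

Computing term by term:
  P(1)·log₂(P(1)/Q(1)) = 0.25·log₂(0.25/0.4889) = -0.24190
  P(2)·log₂(P(2)/Q(2)) = 0.25·log₂(0.25/0.3684) = -0.13984
  P(3)·log₂(P(3)/Q(3)) = 0.25·log₂(0.25/0.1312) = 0.23254
  P(4)·log₂(P(4)/Q(4)) = 0.25·log₂(0.25/0.0115) = 1.11056

D_KL(P||Q) = -0.24190 - 0.13984 + 0.23254 + 1.11056 = 0.96136 ≈ 0.9614 bits

D_KL(Q||P) = Σ Q(x) log₂(Q(x)/P(x))

Computing term by term:
  Q(1)·log₂(Q(1)/P(1)) = 0.4889·log₂(0.4889/0.25) = 0.47307
  Q(2)·log₂(Q(2)/P(2)) = 0.3684·log₂(0.3684/0.25) = 0.20606
  Q(3)·log₂(Q(3)/P(3)) = 0.1312·log₂(0.1312/0.25) = -0.12204
  Q(4)·log₂(Q(4)/P(4)) = 0.0115·log₂(0.0115/0.25) = -0.05109

D_KL(Q||P) = 0.47307 + 0.20606 - 0.12204 - 0.05109 = 0.50600 ≈ 0.5060 bits

These are NOT equal (difference: 0.4554 bits). KL divergence is asymmetric: D_KL(P||Q) ≠ D_KL(Q||P) in general.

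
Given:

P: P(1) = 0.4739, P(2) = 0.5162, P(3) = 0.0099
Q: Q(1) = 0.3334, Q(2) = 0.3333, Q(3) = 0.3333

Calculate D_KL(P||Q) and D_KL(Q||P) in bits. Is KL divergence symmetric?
D_KL(P||Q) = 0.5160 bits, D_KL(Q||P) = 1.3114 bits. No, KL divergence is not symmetric.

D_KL(P||Q) = Σ P(x) log₂(P(x)/Q(x))

Computing term by term:
  P(1)·log₂(P(1)/Q(1)) = 0.4739·log₂(0.4739/0.3334) = 0.24042
  P(2)·log₂(P(2)/Q(2)) = 0.5162·log₂(0.5162/0.3333) = 0.32578
  P(3)·log₂(P(3)/Q(3)) = 0.0099·log₂(0.0099/0.3333) = -0.05023

D_KL(P||Q) = 0.24042 + 0.32578 - 0.05023 = 0.51597 ≈ 0.5160 bits

D_KL(Q||P) = Σ Q(x) log₂(Q(x)/P(x))

Computing term by term:
  Q(1)·log₂(Q(1)/P(1)) = 0.3334·log₂(0.3334/0.4739) = -0.16914
  Q(2)·log₂(Q(2)/P(2)) = 0.3333·log₂(0.3333/0.5162) = -0.21035
  Q(3)·log₂(Q(3)/P(3)) = 0.3333·log₂(0.3333/0.0099) = 1.69091

D_KL(Q||P) = -0.16914 - 0.21035 + 1.69091 = 1.31142 ≈ 1.3114 bits

These are NOT equal (difference: 0.7954 bits). KL divergence is asymmetric: D_KL(P||Q) ≠ D_KL(Q||P) in general.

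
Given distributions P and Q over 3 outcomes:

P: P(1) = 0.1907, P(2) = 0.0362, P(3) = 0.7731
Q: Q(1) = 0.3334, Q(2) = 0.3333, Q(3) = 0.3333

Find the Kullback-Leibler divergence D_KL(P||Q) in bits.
0.6688 bits

D_KL(P||Q) = Σ P(x) log₂(P(x)/Q(x))

Computing term by term:
  P(1)·log₂(P(1)/Q(1)) = 0.1907·log₂(0.1907/0.3334) = -0.15369
  P(2)·log₂(P(2)/Q(2)) = 0.0362·log₂(0.0362/0.3333) = -0.11594
  P(3)·log₂(P(3)/Q(3)) = 0.7731·log₂(0.7731/0.3333) = 0.93841

D_KL(P||Q) = -0.15369 - 0.11594 + 0.93841 = 0.66878 ≈ 0.6688 bits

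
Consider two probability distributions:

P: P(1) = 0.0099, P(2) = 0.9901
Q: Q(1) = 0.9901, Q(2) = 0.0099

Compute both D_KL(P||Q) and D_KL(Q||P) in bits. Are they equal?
D_KL(P||Q) = 6.5125 bits, D_KL(Q||P) = 6.5125 bits. Yes, in this case they are equal (although KL divergence is not symmetric in general).

D_KL(P||Q) = Σ P(x) log₂(P(x)/Q(x))

Computing term by term:
  P(1)·log₂(P(1)/Q(1)) = 0.0099·log₂(0.0099/0.9901) = -0.06578
  P(2)·log₂(P(2)/Q(2)) = 0.9901·log₂(0.9901/0.0099) = 6.57823

D_KL(P||Q) = -0.06578 + 6.57823 = 6.51245 ≈ 6.5125 bits

D_KL(Q||P) = Σ Q(x) log₂(Q(x)/P(x))

Computing term by term:
  Q(1)·log₂(Q(1)/P(1)) = 0.9901·log₂(0.9901/0.0099) = 6.57823
  Q(2)·log₂(Q(2)/P(2)) = 0.0099·log₂(0.0099/0.9901) = -0.06578

D_KL(Q||P) = 6.57823 - 0.06578 = 6.51245 ≈ 6.5125 bits

These ARE equal here. Q is P with outcomes relabeled (Q(1) = P(2), Q(2) = P(1)) by a relabeling that is its own inverse, so the two sums contain exactly the same terms in a different order. This is a special case — KL divergence is not symmetric in general: D_KL(P||Q) ≠ D_KL(Q||P) for most P, Q.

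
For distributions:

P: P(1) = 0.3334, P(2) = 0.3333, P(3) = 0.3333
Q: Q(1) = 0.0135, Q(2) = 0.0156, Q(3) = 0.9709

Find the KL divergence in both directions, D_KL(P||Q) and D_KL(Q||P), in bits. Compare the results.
D_KL(P||Q) = 2.5005 bits, D_KL(Q||P) = 1.3663 bits. D_KL(P||Q) is larger than D_KL(Q||P) by 1.1342 bits; the two directions differ.

D_KL(P||Q) = Σ P(x) log₂(P(x)/Q(x))

Computing term by term:
  P(1)·log₂(P(1)/Q(1)) = 0.3334·log₂(0.3334/0.0135) = 1.54238
  P(2)·log₂(P(2)/Q(2)) = 0.3333·log₂(0.3333/0.0156) = 1.47225
  P(3)·log₂(P(3)/Q(3)) = 0.3333·log₂(0.3333/0.9709) = -0.51412

D_KL(P||Q) = 1.54238 + 1.47225 - 0.51412 = 2.50051 ≈ 2.5005 bits

D_KL(Q||P) = Σ Q(x) log₂(Q(x)/P(x))

Computing term by term:
  Q(1)·log₂(Q(1)/P(1)) = 0.0135·log₂(0.0135/0.3334) = -0.06245
  Q(2)·log₂(Q(2)/P(2)) = 0.0156·log₂(0.0156/0.3333) = -0.06891
  Q(3)·log₂(Q(3)/P(3)) = 0.9709·log₂(0.9709/0.3333) = 1.49761

D_KL(Q||P) = -0.06245 - 0.06891 + 1.49761 = 1.36625 ≈ 1.3663 bits

These are NOT equal (difference: 1.1342 bits). KL divergence is asymmetric: D_KL(P||Q) ≠ D_KL(Q||P) in general.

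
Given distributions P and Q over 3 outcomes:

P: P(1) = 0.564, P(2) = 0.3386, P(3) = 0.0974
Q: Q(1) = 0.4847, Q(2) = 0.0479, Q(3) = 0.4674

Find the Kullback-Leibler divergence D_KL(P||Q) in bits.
0.8583 bits

D_KL(P||Q) = Σ P(x) log₂(P(x)/Q(x))

Computing term by term:
  P(1)·log₂(P(1)/Q(1)) = 0.564·log₂(0.564/0.4847) = 0.12329
  P(2)·log₂(P(2)/Q(2)) = 0.3386·log₂(0.3386/0.0479) = 0.95535
  P(3)·log₂(P(3)/Q(3)) = 0.0974·log₂(0.0974/0.4674) = -0.22038

D_KL(P||Q) = 0.12329 + 0.95535 - 0.22038 = 0.85826 ≈ 0.8583 bits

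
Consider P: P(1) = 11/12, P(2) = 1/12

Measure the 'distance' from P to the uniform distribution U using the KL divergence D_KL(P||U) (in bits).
0.5862 bits

U(i) = 1/2 for all i

D_KL(P||U) = Σ P(x) log₂(P(x) / (1/2))
           = Σ P(x) log₂(P(x)) + log₂(2)
           = log₂(2) - H(P)

H(P) = -Σ P(x) log₂(P(x)):
  -P(1)·log₂(P(1)) = -(11/12)·log₂(11/12) = 0.11507
  -P(2)·log₂(P(2)) = -(1/12)·log₂(1/12) = 0.29875
H(P) = 0.11507 + 0.29875 = 0.41382 bits

log₂(2) = 1.00000 bits

D_KL(P||U) = 1.00000 - 0.41382 = 0.58618 ≈ 0.5862 bits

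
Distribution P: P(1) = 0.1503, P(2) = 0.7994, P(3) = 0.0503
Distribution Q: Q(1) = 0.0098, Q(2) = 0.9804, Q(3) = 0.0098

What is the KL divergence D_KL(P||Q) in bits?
0.4753 bits

D_KL(P||Q) = Σ P(x) log₂(P(x)/Q(x))

Computing term by term:
  P(1)·log₂(P(1)/Q(1)) = 0.1503·log₂(0.1503/0.0098) = 0.59202
  P(2)·log₂(P(2)/Q(2)) = 0.7994·log₂(0.7994/0.9804) = -0.23539
  P(3)·log₂(P(3)/Q(3)) = 0.0503·log₂(0.0503/0.0098) = 0.11869

D_KL(P||Q) = 0.59202 - 0.23539 + 0.11869 = 0.47532 ≈ 0.4753 bits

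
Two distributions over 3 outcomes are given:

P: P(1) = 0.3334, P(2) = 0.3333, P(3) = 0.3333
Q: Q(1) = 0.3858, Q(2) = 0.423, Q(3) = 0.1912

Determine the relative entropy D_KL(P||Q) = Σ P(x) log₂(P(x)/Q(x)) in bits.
0.0824 bits

D_KL(P||Q) = Σ P(x) log₂(P(x)/Q(x))

Computing term by term:
  P(1)·log₂(P(1)/Q(1)) = 0.3334·log₂(0.3334/0.3858) = -0.07021
  P(2)·log₂(P(2)/Q(2)) = 0.3333·log₂(0.3333/0.423) = -0.11460
  P(3)·log₂(P(3)/Q(3)) = 0.3333·log₂(0.3333/0.1912) = 0.26722

D_KL(P||Q) = -0.07021 - 0.11460 + 0.26722 = 0.08241 ≈ 0.0824 bits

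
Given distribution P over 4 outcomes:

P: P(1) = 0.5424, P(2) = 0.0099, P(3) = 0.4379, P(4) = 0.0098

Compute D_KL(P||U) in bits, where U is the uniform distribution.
0.8683 bits

U(i) = 1/4 for all i

D_KL(P||U) = Σ P(x) log₂(P(x) / (1/4))
           = Σ P(x) log₂(P(x)) + log₂(4)
           = log₂(4) - H(P)

H(P) = -Σ P(x) log₂(P(x)):
  -P(1)·log₂(P(1)) = -(0.5424)·log₂(0.5424) = 0.47871
  -P(2)·log₂(P(2)) = -(0.0099)·log₂(0.0099) = 0.06592
  -P(3)·log₂(P(3)) = -(0.4379)·log₂(0.4379) = 0.52168
  -P(4)·log₂(P(4)) = -(0.0098)·log₂(0.0098) = 0.06540
H(P) = 0.47871 + 0.06592 + 0.52168 + 0.06540 = 1.13171 bits

log₂(4) = 2.00000 bits

D_KL(P||U) = 2.00000 - 1.13171 = 0.86829 ≈ 0.8683 bits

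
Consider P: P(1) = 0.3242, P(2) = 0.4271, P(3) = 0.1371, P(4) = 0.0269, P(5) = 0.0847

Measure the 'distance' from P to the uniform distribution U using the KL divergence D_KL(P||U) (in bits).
0.4359 bits

U(i) = 1/5 for all i

D_KL(P||U) = Σ P(x) log₂(P(x) / (1/5))
           = Σ P(x) log₂(P(x)) + log₂(5)
           = log₂(5) - H(P)

H(P) = -Σ P(x) log₂(P(x)):
  -P(1)·log₂(P(1)) = -(0.3242)·log₂(0.3242) = 0.52684
  -P(2)·log₂(P(2)) = -(0.4271)·log₂(0.4271) = 0.52420
  -P(3)·log₂(P(3)) = -(0.1371)·log₂(0.1371) = 0.39302
  -P(4)·log₂(P(4)) = -(0.0269)·log₂(0.0269) = 0.14032
  -P(5)·log₂(P(5)) = -(0.0847)·log₂(0.0847) = 0.30166
H(P) = 0.52684 + 0.52420 + 0.39302 + 0.14032 + 0.30166 = 1.88604 bits

log₂(5) = 2.32193 bits

D_KL(P||U) = 2.32193 - 1.88604 = 0.43589 ≈ 0.4359 bits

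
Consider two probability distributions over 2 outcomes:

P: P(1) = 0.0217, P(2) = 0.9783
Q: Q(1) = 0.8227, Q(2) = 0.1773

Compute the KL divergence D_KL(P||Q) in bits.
2.2968 bits

D_KL(P||Q) = Σ P(x) log₂(P(x)/Q(x))

Computing term by term:
  P(1)·log₂(P(1)/Q(1)) = 0.0217·log₂(0.0217/0.8227) = -0.11381
  P(2)·log₂(P(2)/Q(2)) = 0.9783·log₂(0.9783/0.1773) = 2.41061

D_KL(P||Q) = -0.11381 + 2.41061 = 2.29680 ≈ 2.2968 bits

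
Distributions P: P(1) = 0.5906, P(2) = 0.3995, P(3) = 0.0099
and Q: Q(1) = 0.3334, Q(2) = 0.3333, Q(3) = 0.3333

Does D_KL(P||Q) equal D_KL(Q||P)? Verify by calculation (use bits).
D_KL(P||Q) = 0.5414 bits, D_KL(Q||P) = 1.3288 bits. No — D_KL(P||Q) ≠ D_KL(Q||P) for this pair.

D_KL(P||Q) = Σ P(x) log₂(P(x)/Q(x))

Computing term by term:
  P(1)·log₂(P(1)/Q(1)) = 0.5906·log₂(0.5906/0.3334) = 0.48720
  P(2)·log₂(P(2)/Q(2)) = 0.3995·log₂(0.3995/0.3333) = 0.10442
  P(3)·log₂(P(3)/Q(3)) = 0.0099·log₂(0.0099/0.3333) = -0.05023

D_KL(P||Q) = 0.48720 + 0.10442 - 0.05023 = 0.54139 ≈ 0.5414 bits

D_KL(Q||P) = Σ Q(x) log₂(Q(x)/P(x))

Computing term by term:
  Q(1)·log₂(Q(1)/P(1)) = 0.3334·log₂(0.3334/0.5906) = -0.27503
  Q(2)·log₂(Q(2)/P(2)) = 0.3333·log₂(0.3333/0.3995) = -0.08712
  Q(3)·log₂(Q(3)/P(3)) = 0.3333·log₂(0.3333/0.0099) = 1.69091

D_KL(Q||P) = -0.27503 - 0.08712 + 1.69091 = 1.32876 ≈ 1.3288 bits

These are NOT equal (difference: 0.7874 bits). KL divergence is asymmetric: D_KL(P||Q) ≠ D_KL(Q||P) in general.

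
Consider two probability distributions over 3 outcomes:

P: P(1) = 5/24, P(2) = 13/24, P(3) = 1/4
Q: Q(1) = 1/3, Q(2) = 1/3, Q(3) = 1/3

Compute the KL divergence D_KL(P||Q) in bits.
0.1344 bits

D_KL(P||Q) = Σ P(x) log₂(P(x)/Q(x))

Computing term by term:
  P(1)·log₂(P(1)/Q(1)) = (5/24)·log₂((5/24)/(1/3)) = -0.14126
  P(2)·log₂(P(2)/Q(2)) = (13/24)·log₂((13/24)/(1/3)) = 0.37940
  P(3)·log₂(P(3)/Q(3)) = (1/4)·log₂((1/4)/(1/3)) = -0.10376

D_KL(P||Q) = -0.14126 + 0.37940 - 0.10376 = 0.13438 ≈ 0.1344 bits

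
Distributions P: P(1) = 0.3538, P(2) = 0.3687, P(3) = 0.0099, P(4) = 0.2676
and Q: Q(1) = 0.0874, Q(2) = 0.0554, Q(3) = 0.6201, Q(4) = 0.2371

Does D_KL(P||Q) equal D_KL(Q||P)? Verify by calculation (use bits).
D_KL(P||Q) = 1.7095 bits, D_KL(Q||P) = 3.3321 bits. No — D_KL(P||Q) ≠ D_KL(Q||P) for this pair.

D_KL(P||Q) = Σ P(x) log₂(P(x)/Q(x))

Computing term by term:
  P(1)·log₂(P(1)/Q(1)) = 0.3538·log₂(0.3538/0.0874) = 0.71370
  P(2)·log₂(P(2)/Q(2)) = 0.3687·log₂(0.3687/0.0554) = 1.00821
  P(3)·log₂(P(3)/Q(3)) = 0.0099·log₂(0.0099/0.6201) = -0.05909
  P(4)·log₂(P(4)/Q(4)) = 0.2676·log₂(0.2676/0.2371) = 0.04672

D_KL(P||Q) = 0.71370 + 1.00821 - 0.05909 + 0.04672 = 1.70954 ≈ 1.7095 bits

D_KL(Q||P) = Σ Q(x) log₂(Q(x)/P(x))

Computing term by term:
  Q(1)·log₂(Q(1)/P(1)) = 0.0874·log₂(0.0874/0.3538) = -0.17631
  Q(2)·log₂(Q(2)/P(2)) = 0.0554·log₂(0.0554/0.3687) = -0.15149
  Q(3)·log₂(Q(3)/P(3)) = 0.6201·log₂(0.6201/0.0099) = 3.70133
  Q(4)·log₂(Q(4)/P(4)) = 0.2371·log₂(0.2371/0.2676) = -0.04139

D_KL(Q||P) = -0.17631 - 0.15149 + 3.70133 - 0.04139 = 3.33214 ≈ 3.3321 bits

These are NOT equal (difference: 1.6226 bits). KL divergence is asymmetric: D_KL(P||Q) ≠ D_KL(Q||P) in general.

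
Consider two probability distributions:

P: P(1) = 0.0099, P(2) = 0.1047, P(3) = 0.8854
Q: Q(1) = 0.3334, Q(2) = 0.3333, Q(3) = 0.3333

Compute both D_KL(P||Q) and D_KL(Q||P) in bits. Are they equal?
D_KL(P||Q) = 1.0228 bits, D_KL(Q||P) = 1.7786 bits. No, they are not equal.

D_KL(P||Q) = Σ P(x) log₂(P(x)/Q(x))

Computing term by term:
  P(1)·log₂(P(1)/Q(1)) = 0.0099·log₂(0.0099/0.3334) = -0.05023
  P(2)·log₂(P(2)/Q(2)) = 0.1047·log₂(0.1047/0.3333) = -0.17491
  P(3)·log₂(P(3)/Q(3)) = 0.8854·log₂(0.8854/0.3333) = 1.24798

D_KL(P||Q) = -0.05023 - 0.17491 + 1.24798 = 1.02284 ≈ 1.0228 bits

D_KL(Q||P) = Σ Q(x) log₂(Q(x)/P(x))

Computing term by term:
  Q(1)·log₂(Q(1)/P(1)) = 0.3334·log₂(0.3334/0.0099) = 1.69157
  Q(2)·log₂(Q(2)/P(2)) = 0.3333·log₂(0.3333/0.1047) = 0.55680
  Q(3)·log₂(Q(3)/P(3)) = 0.3333·log₂(0.3333/0.8854) = -0.46979

D_KL(Q||P) = 1.69157 + 0.55680 - 0.46979 = 1.77858 ≈ 1.7786 bits

These are NOT equal (difference: 0.7558 bits). KL divergence is asymmetric: D_KL(P||Q) ≠ D_KL(Q||P) in general.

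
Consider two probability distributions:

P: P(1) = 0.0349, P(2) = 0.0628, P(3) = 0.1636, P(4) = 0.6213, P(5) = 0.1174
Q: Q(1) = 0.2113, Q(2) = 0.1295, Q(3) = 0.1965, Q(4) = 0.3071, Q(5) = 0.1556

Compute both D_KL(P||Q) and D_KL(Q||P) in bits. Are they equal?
D_KL(P||Q) = 0.3844 bits, D_KL(Q||P) = 0.4872 bits. No, they are not equal.

D_KL(P||Q) = Σ P(x) log₂(P(x)/Q(x))

Computing term by term:
  P(1)·log₂(P(1)/Q(1)) = 0.0349·log₂(0.0349/0.2113) = -0.09067
  P(2)·log₂(P(2)/Q(2)) = 0.0628·log₂(0.0628/0.1295) = -0.06557
  P(3)·log₂(P(3)/Q(3)) = 0.1636·log₂(0.1636/0.1965) = -0.04325
  P(4)·log₂(P(4)/Q(4)) = 0.6213·log₂(0.6213/0.3071) = 0.63160
  P(5)·log₂(P(5)/Q(5)) = 0.1174·log₂(0.1174/0.1556) = -0.04771

D_KL(P||Q) = -0.09067 - 0.06557 - 0.04325 + 0.63160 - 0.04771 = 0.38440 ≈ 0.3844 bits

D_KL(Q||P) = Σ Q(x) log₂(Q(x)/P(x))

Computing term by term:
  Q(1)·log₂(Q(1)/P(1)) = 0.2113·log₂(0.2113/0.0349) = 0.54896
  Q(2)·log₂(Q(2)/P(2)) = 0.1295·log₂(0.1295/0.0628) = 0.13521
  Q(3)·log₂(Q(3)/P(3)) = 0.1965·log₂(0.1965/0.1636) = 0.05195
  Q(4)·log₂(Q(4)/P(4)) = 0.3071·log₂(0.3071/0.6213) = -0.31219
  Q(5)·log₂(Q(5)/P(5)) = 0.1556·log₂(0.1556/0.1174) = 0.06324

D_KL(Q||P) = 0.54896 + 0.13521 + 0.05195 - 0.31219 + 0.06324 = 0.48717 ≈ 0.4872 bits

These are NOT equal (difference: 0.1028 bits). KL divergence is asymmetric: D_KL(P||Q) ≠ D_KL(Q||P) in general.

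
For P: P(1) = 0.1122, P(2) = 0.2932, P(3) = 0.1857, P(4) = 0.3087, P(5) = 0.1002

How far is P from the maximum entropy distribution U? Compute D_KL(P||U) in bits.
0.1418 bits

U(i) = 1/5 for all i

D_KL(P||U) = Σ P(x) log₂(P(x) / (1/5))
           = Σ P(x) log₂(P(x)) + log₂(5)
           = log₂(5) - H(P)

H(P) = -Σ P(x) log₂(P(x)):
  -P(1)·log₂(P(1)) = -(0.1122)·log₂(0.1122) = 0.35409
  -P(2)·log₂(P(2)) = -(0.2932)·log₂(0.2932) = 0.51898
  -P(3)·log₂(P(3)) = -(0.1857)·log₂(0.1857) = 0.45106
  -P(4)·log₂(P(4)) = -(0.3087)·log₂(0.3087) = 0.52347
  -P(5)·log₂(P(5)) = -(0.1002)·log₂(0.1002) = 0.33257
H(P) = 0.35409 + 0.51898 + 0.45106 + 0.52347 + 0.33257 = 2.18017 bits

log₂(5) = 2.32193 bits

D_KL(P||U) = 2.32193 - 2.18017 = 0.14176 ≈ 0.1418 bits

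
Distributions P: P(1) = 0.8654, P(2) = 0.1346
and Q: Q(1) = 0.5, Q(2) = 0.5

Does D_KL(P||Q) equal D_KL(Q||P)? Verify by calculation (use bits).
D_KL(P||Q) = 0.4301 bits, D_KL(Q||P) = 0.5509 bits. No — D_KL(P||Q) ≠ D_KL(Q||P) for this pair.

D_KL(P||Q) = Σ P(x) log₂(P(x)/Q(x))

Computing term by term:
  P(1)·log₂(P(1)/Q(1)) = 0.8654·log₂(0.8654/0.5) = 0.68491
  P(2)·log₂(P(2)/Q(2)) = 0.1346·log₂(0.1346/0.5) = -0.25483

D_KL(P||Q) = 0.68491 - 0.25483 = 0.43008 ≈ 0.4301 bits

D_KL(Q||P) = Σ Q(x) log₂(Q(x)/P(x))

Computing term by term:
  Q(1)·log₂(Q(1)/P(1)) = 0.5·log₂(0.5/0.8654) = -0.39572
  Q(2)·log₂(Q(2)/P(2)) = 0.5·log₂(0.5/0.1346) = 0.94662

D_KL(Q||P) = -0.39572 + 0.94662 = 0.55090 ≈ 0.5509 bits

These are NOT equal (difference: 0.1208 bits). KL divergence is asymmetric: D_KL(P||Q) ≠ D_KL(Q||P) in general.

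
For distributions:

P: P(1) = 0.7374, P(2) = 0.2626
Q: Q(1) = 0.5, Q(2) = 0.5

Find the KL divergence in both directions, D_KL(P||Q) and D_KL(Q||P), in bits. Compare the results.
D_KL(P||Q) = 0.1694 bits, D_KL(Q||P) = 0.1843 bits. D_KL(Q||P) is larger than D_KL(P||Q) by 0.0149 bits; the two directions differ.

D_KL(P||Q) = Σ P(x) log₂(P(x)/Q(x))

Computing term by term:
  P(1)·log₂(P(1)/Q(1)) = 0.7374·log₂(0.7374/0.5) = 0.41333
  P(2)·log₂(P(2)/Q(2)) = 0.2626·log₂(0.2626/0.5) = -0.24397

D_KL(P||Q) = 0.41333 - 0.24397 = 0.16936 ≈ 0.1694 bits

D_KL(Q||P) = Σ Q(x) log₂(Q(x)/P(x))

Computing term by term:
  Q(1)·log₂(Q(1)/P(1)) = 0.5·log₂(0.5/0.7374) = -0.28026
  Q(2)·log₂(Q(2)/P(2)) = 0.5·log₂(0.5/0.2626) = 0.46453

D_KL(Q||P) = -0.28026 + 0.46453 = 0.18427 ≈ 0.1843 bits

These are NOT equal (difference: 0.0149 bits). KL divergence is asymmetric: D_KL(P||Q) ≠ D_KL(Q||P) in general.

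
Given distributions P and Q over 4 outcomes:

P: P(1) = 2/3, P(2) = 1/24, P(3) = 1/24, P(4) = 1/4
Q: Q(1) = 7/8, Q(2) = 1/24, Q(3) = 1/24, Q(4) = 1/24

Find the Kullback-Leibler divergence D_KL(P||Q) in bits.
0.3847 bits

D_KL(P||Q) = Σ P(x) log₂(P(x)/Q(x))

Computing term by term:
  P(1)·log₂(P(1)/Q(1)) = (2/3)·log₂((2/3)/(7/8)) = -0.26154
  P(2)·log₂(P(2)/Q(2)) = (1/24)·log₂((1/24)/(1/24)) = 0.00000
  P(3)·log₂(P(3)/Q(3)) = (1/24)·log₂((1/24)/(1/24)) = 0.00000
  P(4)·log₂(P(4)/Q(4)) = (1/4)·log₂((1/4)/(1/24)) = 0.64624

D_KL(P||Q) = -0.26154 + 0.00000 + 0.00000 + 0.64624 = 0.38470 ≈ 0.3847 bits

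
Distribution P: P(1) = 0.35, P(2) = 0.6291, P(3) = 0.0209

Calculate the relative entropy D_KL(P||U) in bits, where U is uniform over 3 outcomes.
0.5176 bits

U(i) = 1/3 for all i

D_KL(P||U) = Σ P(x) log₂(P(x) / (1/3))
           = Σ P(x) log₂(P(x)) + log₂(3)
           = log₂(3) - H(P)

H(P) = -Σ P(x) log₂(P(x)):
  -P(1)·log₂(P(1)) = -(0.35)·log₂(0.35) = 0.53010
  -P(2)·log₂(P(2)) = -(0.6291)·log₂(0.6291) = 0.42064
  -P(3)·log₂(P(3)) = -(0.0209)·log₂(0.0209) = 0.11663
H(P) = 0.53010 + 0.42064 + 0.11663 = 1.06737 bits

log₂(3) = 1.58496 bits

D_KL(P||U) = 1.58496 - 1.06737 = 0.51759 ≈ 0.5176 bits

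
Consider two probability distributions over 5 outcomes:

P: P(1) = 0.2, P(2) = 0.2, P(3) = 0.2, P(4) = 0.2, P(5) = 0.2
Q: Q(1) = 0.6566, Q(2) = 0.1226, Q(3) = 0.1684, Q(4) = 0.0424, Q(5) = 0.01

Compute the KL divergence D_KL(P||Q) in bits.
1.1598 bits

D_KL(P||Q) = Σ P(x) log₂(P(x)/Q(x))

Computing term by term:
  P(1)·log₂(P(1)/Q(1)) = 0.2·log₂(0.2/0.6566) = -0.34300
  P(2)·log₂(P(2)/Q(2)) = 0.2·log₂(0.2/0.1226) = 0.14121
  P(3)·log₂(P(3)/Q(3)) = 0.2·log₂(0.2/0.1684) = 0.04962
  P(4)·log₂(P(4)/Q(4)) = 0.2·log₂(0.2/0.0424) = 0.44757
  P(5)·log₂(P(5)/Q(5)) = 0.2·log₂(0.2/0.01) = 0.86439

D_KL(P||Q) = -0.34300 + 0.14121 + 0.04962 + 0.44757 + 0.86439 = 1.15979 ≈ 1.1598 bits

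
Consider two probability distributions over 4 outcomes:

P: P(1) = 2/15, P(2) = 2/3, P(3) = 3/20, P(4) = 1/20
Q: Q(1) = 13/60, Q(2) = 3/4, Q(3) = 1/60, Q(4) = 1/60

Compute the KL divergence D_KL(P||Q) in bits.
0.3481 bits

D_KL(P||Q) = Σ P(x) log₂(P(x)/Q(x))

Computing term by term:
  P(1)·log₂(P(1)/Q(1)) = (2/15)·log₂((2/15)/(13/60)) = -0.09339
  P(2)·log₂(P(2)/Q(2)) = (2/3)·log₂((2/3)/(3/4)) = -0.11328
  P(3)·log₂(P(3)/Q(3)) = (3/20)·log₂((3/20)/(1/60)) = 0.47549
  P(4)·log₂(P(4)/Q(4)) = (1/20)·log₂((1/20)/(1/60)) = 0.07925

D_KL(P||Q) = -0.09339 - 0.11328 + 0.47549 + 0.07925 = 0.34807 ≈ 0.3481 bits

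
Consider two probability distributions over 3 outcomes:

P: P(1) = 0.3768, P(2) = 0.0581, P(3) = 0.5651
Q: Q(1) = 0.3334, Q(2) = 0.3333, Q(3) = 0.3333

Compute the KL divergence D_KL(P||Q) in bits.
0.3505 bits

D_KL(P||Q) = Σ P(x) log₂(P(x)/Q(x))

Computing term by term:
  P(1)·log₂(P(1)/Q(1)) = 0.3768·log₂(0.3768/0.3334) = 0.06652
  P(2)·log₂(P(2)/Q(2)) = 0.0581·log₂(0.0581/0.3333) = -0.14642
  P(3)·log₂(P(3)/Q(3)) = 0.5651·log₂(0.5651/0.3333) = 0.43043

D_KL(P||Q) = 0.06652 - 0.14642 + 0.43043 = 0.35053 ≈ 0.3505 bits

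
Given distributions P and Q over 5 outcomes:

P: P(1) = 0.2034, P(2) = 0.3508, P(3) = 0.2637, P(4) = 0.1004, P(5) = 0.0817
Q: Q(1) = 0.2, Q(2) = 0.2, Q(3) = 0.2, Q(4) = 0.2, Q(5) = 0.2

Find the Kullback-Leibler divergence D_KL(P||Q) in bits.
0.1892 bits

D_KL(P||Q) = Σ P(x) log₂(P(x)/Q(x))

Computing term by term:
  P(1)·log₂(P(1)/Q(1)) = 0.2034·log₂(0.2034/0.2) = 0.00495
  P(2)·log₂(P(2)/Q(2)) = 0.3508·log₂(0.3508/0.2) = 0.28438
  P(3)·log₂(P(3)/Q(3)) = 0.2637·log₂(0.2637/0.2) = 0.10519
  P(4)·log₂(P(4)/Q(4)) = 0.1004·log₂(0.1004/0.2) = -0.09982
  P(5)·log₂(P(5)/Q(5)) = 0.0817·log₂(0.0817/0.2) = -0.10552

D_KL(P||Q) = 0.00495 + 0.28438 + 0.10519 - 0.09982 - 0.10552 = 0.18918 ≈ 0.1892 bits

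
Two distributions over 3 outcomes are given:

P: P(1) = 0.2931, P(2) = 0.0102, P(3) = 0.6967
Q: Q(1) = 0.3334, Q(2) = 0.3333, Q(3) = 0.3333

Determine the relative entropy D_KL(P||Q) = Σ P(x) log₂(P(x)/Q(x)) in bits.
0.6353 bits

D_KL(P||Q) = Σ P(x) log₂(P(x)/Q(x))

Computing term by term:
  P(1)·log₂(P(1)/Q(1)) = 0.2931·log₂(0.2931/0.3334) = -0.05448
  P(2)·log₂(P(2)/Q(2)) = 0.0102·log₂(0.0102/0.3333) = -0.05131
  P(3)·log₂(P(3)/Q(3)) = 0.6967·log₂(0.6967/0.3333) = 0.74109

D_KL(P||Q) = -0.05448 - 0.05131 + 0.74109 = 0.63530 ≈ 0.6353 bits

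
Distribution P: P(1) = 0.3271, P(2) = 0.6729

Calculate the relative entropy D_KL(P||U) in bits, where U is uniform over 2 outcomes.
0.0881 bits

U(i) = 1/2 for all i

D_KL(P||U) = Σ P(x) log₂(P(x) / (1/2))
           = Σ P(x) log₂(P(x)) + log₂(2)
           = log₂(2) - H(P)

H(P) = -Σ P(x) log₂(P(x)):
  -P(1)·log₂(P(1)) = -(0.3271)·log₂(0.3271) = 0.52735
  -P(2)·log₂(P(2)) = -(0.6729)·log₂(0.6729) = 0.38459
H(P) = 0.52735 + 0.38459 = 0.91194 bits

log₂(2) = 1.00000 bits

D_KL(P||U) = 1.00000 - 0.91194 = 0.08806 ≈ 0.0881 bits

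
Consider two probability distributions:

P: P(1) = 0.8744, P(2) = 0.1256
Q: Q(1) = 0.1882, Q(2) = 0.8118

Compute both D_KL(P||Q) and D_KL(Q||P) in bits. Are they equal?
D_KL(P||Q) = 1.5995 bits, D_KL(Q||P) = 1.7685 bits. No, they are not equal.

D_KL(P||Q) = Σ P(x) log₂(P(x)/Q(x))

Computing term by term:
  P(1)·log₂(P(1)/Q(1)) = 0.8744·log₂(0.8744/0.1882) = 1.93769
  P(2)·log₂(P(2)/Q(2)) = 0.1256·log₂(0.1256/0.8118) = -0.33815

D_KL(P||Q) = 1.93769 - 0.33815 = 1.59954 ≈ 1.5995 bits

D_KL(Q||P) = Σ Q(x) log₂(Q(x)/P(x))

Computing term by term:
  Q(1)·log₂(Q(1)/P(1)) = 0.1882·log₂(0.1882/0.8744) = -0.41706
  Q(2)·log₂(Q(2)/P(2)) = 0.8118·log₂(0.8118/0.1256) = 2.18560

D_KL(Q||P) = -0.41706 + 2.18560 = 1.76854 ≈ 1.7685 bits

These are NOT equal (difference: 0.1690 bits). KL divergence is asymmetric: D_KL(P||Q) ≠ D_KL(Q||P) in general.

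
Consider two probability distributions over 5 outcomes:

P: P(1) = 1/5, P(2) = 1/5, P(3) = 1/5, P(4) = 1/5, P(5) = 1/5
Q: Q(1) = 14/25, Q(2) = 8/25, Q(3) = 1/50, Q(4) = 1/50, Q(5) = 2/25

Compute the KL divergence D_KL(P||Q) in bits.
1.1605 bits

D_KL(P||Q) = Σ P(x) log₂(P(x)/Q(x))

Computing term by term:
  P(1)·log₂(P(1)/Q(1)) = (1/5)·log₂((1/5)/(14/25)) = -0.29709
  P(2)·log₂(P(2)/Q(2)) = (1/5)·log₂((1/5)/(8/25)) = -0.13561
  P(3)·log₂(P(3)/Q(3)) = (1/5)·log₂((1/5)/(1/50)) = 0.66439
  P(4)·log₂(P(4)/Q(4)) = (1/5)·log₂((1/5)/(1/50)) = 0.66439
  P(5)·log₂(P(5)/Q(5)) = (1/5)·log₂((1/5)/(2/25)) = 0.26439

D_KL(P||Q) = -0.29709 - 0.13561 + 0.66439 + 0.66439 + 0.26439 = 1.16047 ≈ 1.1605 bits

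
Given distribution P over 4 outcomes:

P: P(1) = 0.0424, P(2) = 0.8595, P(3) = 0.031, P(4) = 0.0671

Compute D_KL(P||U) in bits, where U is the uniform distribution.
1.2020 bits

U(i) = 1/4 for all i

D_KL(P||U) = Σ P(x) log₂(P(x) / (1/4))
           = Σ P(x) log₂(P(x)) + log₂(4)
           = log₂(4) - H(P)

H(P) = -Σ P(x) log₂(P(x)):
  -P(1)·log₂(P(1)) = -(0.0424)·log₂(0.0424) = 0.19334
  -P(2)·log₂(P(2)) = -(0.8595)·log₂(0.8595) = 0.18774
  -P(3)·log₂(P(3)) = -(0.031)·log₂(0.031) = 0.15536
  -P(4)·log₂(P(4)) = -(0.0671)·log₂(0.0671) = 0.26153
H(P) = 0.19334 + 0.18774 + 0.15536 + 0.26153 = 0.79797 bits

log₂(4) = 2.00000 bits

D_KL(P||U) = 2.00000 - 0.79797 = 1.20203 ≈ 1.2020 bits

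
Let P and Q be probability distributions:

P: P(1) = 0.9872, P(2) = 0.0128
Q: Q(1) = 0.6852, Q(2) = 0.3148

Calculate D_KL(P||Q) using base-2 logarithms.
0.4609 bits

D_KL(P||Q) = Σ P(x) log₂(P(x)/Q(x))

Computing term by term:
  P(1)·log₂(P(1)/Q(1)) = 0.9872·log₂(0.9872/0.6852) = 0.52007
  P(2)·log₂(P(2)/Q(2)) = 0.0128·log₂(0.0128/0.3148) = -0.05914

D_KL(P||Q) = 0.52007 - 0.05914 = 0.46093 ≈ 0.4609 bits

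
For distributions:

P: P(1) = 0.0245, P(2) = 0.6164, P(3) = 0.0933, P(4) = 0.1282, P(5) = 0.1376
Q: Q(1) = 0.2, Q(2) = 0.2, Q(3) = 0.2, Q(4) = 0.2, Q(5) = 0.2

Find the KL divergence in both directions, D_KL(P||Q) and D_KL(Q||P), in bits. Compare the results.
D_KL(P||Q) = 0.6676 bits, D_KL(Q||P) = 0.7373 bits. D_KL(Q||P) is larger than D_KL(P||Q) by 0.0697 bits; the two directions differ.

D_KL(P||Q) = Σ P(x) log₂(P(x)/Q(x))

Computing term by term:
  P(1)·log₂(P(1)/Q(1)) = 0.0245·log₂(0.0245/0.2) = -0.07421
  P(2)·log₂(P(2)/Q(2)) = 0.6164·log₂(0.6164/0.2) = 1.00095
  P(3)·log₂(P(3)/Q(3)) = 0.0933·log₂(0.0933/0.2) = -0.10263
  P(4)·log₂(P(4)/Q(4)) = 0.1282·log₂(0.1282/0.2) = -0.08225
  P(5)·log₂(P(5)/Q(5)) = 0.1376·log₂(0.1376/0.2) = -0.07424

D_KL(P||Q) = -0.07421 + 1.00095 - 0.10263 - 0.08225 - 0.07424 = 0.66762 ≈ 0.6676 bits

D_KL(Q||P) = Σ Q(x) log₂(Q(x)/P(x))

Computing term by term:
  Q(1)·log₂(Q(1)/P(1)) = 0.2·log₂(0.2/0.0245) = 0.60583
  Q(2)·log₂(Q(2)/P(2)) = 0.2·log₂(0.2/0.6164) = -0.32477
  Q(3)·log₂(Q(3)/P(3)) = 0.2·log₂(0.2/0.0933) = 0.22001
  Q(4)·log₂(Q(4)/P(4)) = 0.2·log₂(0.2/0.1282) = 0.12832
  Q(5)·log₂(Q(5)/P(5)) = 0.2·log₂(0.2/0.1376) = 0.10790

D_KL(Q||P) = 0.60583 - 0.32477 + 0.22001 + 0.12832 + 0.10790 = 0.73729 ≈ 0.7373 bits

These are NOT equal (difference: 0.0697 bits). KL divergence is asymmetric: D_KL(P||Q) ≠ D_KL(Q||P) in general.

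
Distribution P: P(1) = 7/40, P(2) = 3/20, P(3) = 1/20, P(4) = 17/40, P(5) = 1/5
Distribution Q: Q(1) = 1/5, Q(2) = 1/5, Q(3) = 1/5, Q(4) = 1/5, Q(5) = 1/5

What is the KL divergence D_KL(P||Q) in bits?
0.2662 bits

D_KL(P||Q) = Σ P(x) log₂(P(x)/Q(x))

Computing term by term:
  P(1)·log₂(P(1)/Q(1)) = (7/40)·log₂((7/40)/(1/5)) = -0.03371
  P(2)·log₂(P(2)/Q(2)) = (3/20)·log₂((3/20)/(1/5)) = -0.06226
  P(3)·log₂(P(3)/Q(3)) = (1/20)·log₂((1/20)/(1/5)) = -0.10000
  P(4)·log₂(P(4)/Q(4)) = (17/40)·log₂((17/40)/(1/5)) = 0.46217
  P(5)·log₂(P(5)/Q(5)) = (1/5)·log₂((1/5)/(1/5)) = 0.00000

D_KL(P||Q) = -0.03371 - 0.06226 - 0.10000 + 0.46217 + 0.00000 = 0.26620 ≈ 0.2662 bits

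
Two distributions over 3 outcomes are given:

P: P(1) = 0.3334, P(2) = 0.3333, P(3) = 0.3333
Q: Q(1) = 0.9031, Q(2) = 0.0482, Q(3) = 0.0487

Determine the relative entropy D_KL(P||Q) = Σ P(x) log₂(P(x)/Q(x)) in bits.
1.3754 bits

D_KL(P||Q) = Σ P(x) log₂(P(x)/Q(x))

Computing term by term:
  P(1)·log₂(P(1)/Q(1)) = 0.3334·log₂(0.3334/0.9031) = -0.47931
  P(2)·log₂(P(2)/Q(2)) = 0.3333·log₂(0.3333/0.0482) = 0.92981
  P(3)·log₂(P(3)/Q(3)) = 0.3333·log₂(0.3333/0.0487) = 0.92485

D_KL(P||Q) = -0.47931 + 0.92981 + 0.92485 = 1.37535 ≈ 1.3754 bits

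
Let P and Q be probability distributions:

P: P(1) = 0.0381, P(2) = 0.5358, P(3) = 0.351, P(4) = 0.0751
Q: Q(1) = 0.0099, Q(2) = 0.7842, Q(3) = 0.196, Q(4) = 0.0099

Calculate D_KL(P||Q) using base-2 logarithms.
0.2942 bits

D_KL(P||Q) = Σ P(x) log₂(P(x)/Q(x))

Computing term by term:
  P(1)·log₂(P(1)/Q(1)) = 0.0381·log₂(0.0381/0.0099) = 0.07408
  P(2)·log₂(P(2)/Q(2)) = 0.5358·log₂(0.5358/0.7842) = -0.29444
  P(3)·log₂(P(3)/Q(3)) = 0.351·log₂(0.351/0.196) = 0.29506
  P(4)·log₂(P(4)/Q(4)) = 0.0751·log₂(0.0751/0.0099) = 0.21954

D_KL(P||Q) = 0.07408 - 0.29444 + 0.29506 + 0.21954 = 0.29424 ≈ 0.2942 bits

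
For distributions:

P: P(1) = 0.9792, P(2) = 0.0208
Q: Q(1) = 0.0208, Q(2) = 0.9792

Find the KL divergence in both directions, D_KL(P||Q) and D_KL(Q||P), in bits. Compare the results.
D_KL(P||Q) = 5.3258 bits, D_KL(Q||P) = 5.3258 bits. The two directions give exactly the same value for this pair.

D_KL(P||Q) = Σ P(x) log₂(P(x)/Q(x))

Computing term by term:
  P(1)·log₂(P(1)/Q(1)) = 0.9792·log₂(0.9792/0.0208) = 5.44136
  P(2)·log₂(P(2)/Q(2)) = 0.0208·log₂(0.0208/0.9792) = -0.11558

D_KL(P||Q) = 5.44136 - 0.11558 = 5.32578 ≈ 5.3258 bits

D_KL(Q||P) = Σ Q(x) log₂(Q(x)/P(x))

Computing term by term:
  Q(1)·log₂(Q(1)/P(1)) = 0.0208·log₂(0.0208/0.9792) = -0.11558
  Q(2)·log₂(Q(2)/P(2)) = 0.9792·log₂(0.9792/0.0208) = 5.44136

D_KL(Q||P) = -0.11558 + 5.44136 = 5.32578 ≈ 5.3258 bits

These ARE equal here. Q is P with outcomes relabeled (Q(1) = P(2), Q(2) = P(1)) by a relabeling that is its own inverse, so the two sums contain exactly the same terms in a different order. This is a special case — KL divergence is not symmetric in general: D_KL(P||Q) ≠ D_KL(Q||P) for most P, Q.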